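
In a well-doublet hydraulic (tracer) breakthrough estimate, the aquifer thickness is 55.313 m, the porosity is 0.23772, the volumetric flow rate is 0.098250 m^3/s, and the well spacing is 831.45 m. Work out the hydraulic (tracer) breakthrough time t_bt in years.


t_bt = pi * hr * phi * L^2 / (3 * Qv) / (365.25*86400)
t_bt = pi * 55.313 * 0.23772 * 831.45^2 / (3 * 0.098250) / (365.25*86400)
t_bt = 3.0701 years


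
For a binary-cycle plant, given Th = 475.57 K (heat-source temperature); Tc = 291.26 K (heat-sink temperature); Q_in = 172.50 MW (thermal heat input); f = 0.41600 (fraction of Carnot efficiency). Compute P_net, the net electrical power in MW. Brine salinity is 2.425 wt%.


Step 1: eta = (1 - Tc/Th)*f = (1 - 291.26/475.57)*0.416 = 0.1612233
Step 2: P_net = eta * Q_in = 0.1612233 * 172.5 = 27.811 MW
P_net = 27.811 MW


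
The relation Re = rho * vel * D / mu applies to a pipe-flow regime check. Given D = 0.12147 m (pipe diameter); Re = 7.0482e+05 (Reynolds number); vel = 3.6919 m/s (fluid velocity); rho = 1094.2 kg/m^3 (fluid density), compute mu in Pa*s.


mu = rho * vel * D / Re
mu = 1094.2 * 3.6919 * 0.12147 / 7.0482e+05
mu = 0.00069621 Pa*s


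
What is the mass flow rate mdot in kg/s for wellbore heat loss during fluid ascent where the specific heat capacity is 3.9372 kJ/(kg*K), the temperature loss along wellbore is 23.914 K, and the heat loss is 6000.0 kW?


mdot = Q_loss / (cp * dT)
mdot = 6000.0 / (3.9372 * 23.914)
mdot = 63.725 kg/s


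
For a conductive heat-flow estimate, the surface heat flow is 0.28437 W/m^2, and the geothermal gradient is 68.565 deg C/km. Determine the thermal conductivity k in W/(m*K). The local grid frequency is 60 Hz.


k = q * 1000 / grad
k = 0.28437 * 1000 / 68.565
k = 4.1475 W/(m*K)


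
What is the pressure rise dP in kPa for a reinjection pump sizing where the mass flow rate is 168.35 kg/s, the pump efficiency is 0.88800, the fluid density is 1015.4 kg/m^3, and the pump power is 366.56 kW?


dP = P_pump * rho * eta / mdot
dP = 366.56 * 1015.4 * 0.88800 / 168.35
dP = 1963.3 kPa


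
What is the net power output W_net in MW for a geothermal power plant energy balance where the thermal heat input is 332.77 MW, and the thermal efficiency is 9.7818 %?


W_net = eta / 100 * Q_in
W_net = 9.7818 / 100 * 332.77
W_net = 32.551 MW


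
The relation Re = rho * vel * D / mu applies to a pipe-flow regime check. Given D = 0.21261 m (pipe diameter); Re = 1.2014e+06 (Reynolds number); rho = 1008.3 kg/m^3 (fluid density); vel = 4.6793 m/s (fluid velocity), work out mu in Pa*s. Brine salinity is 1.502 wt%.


mu = rho * vel * D / Re
mu = 1008.3 * 4.6793 * 0.21261 / 1.2014e+06
mu = 0.00083496 Pa*s


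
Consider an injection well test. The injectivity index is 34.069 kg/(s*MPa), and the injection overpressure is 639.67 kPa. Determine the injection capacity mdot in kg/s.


mdot = II * dP / 1000
mdot = 34.069 * 639.67 / 1000
mdot = 21.793 kg/s


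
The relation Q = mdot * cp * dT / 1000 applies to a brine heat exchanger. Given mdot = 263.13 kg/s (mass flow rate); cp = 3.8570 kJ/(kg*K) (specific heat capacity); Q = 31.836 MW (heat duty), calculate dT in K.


dT = Q * 1000 / (mdot * cp)
dT = 31.836 * 1000 / (263.13 * 3.8570)
dT = 31.369 K


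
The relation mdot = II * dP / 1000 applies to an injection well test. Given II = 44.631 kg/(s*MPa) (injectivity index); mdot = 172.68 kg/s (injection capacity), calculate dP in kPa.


dP = mdot * 1000 / II
dP = 172.68 * 1000 / 44.631
dP = 3869.1 kPa


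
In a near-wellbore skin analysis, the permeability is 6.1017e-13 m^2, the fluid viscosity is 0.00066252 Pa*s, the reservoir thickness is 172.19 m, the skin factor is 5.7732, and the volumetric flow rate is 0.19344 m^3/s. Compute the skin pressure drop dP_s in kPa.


dP_s = S * q * mu / (2*pi*k*hr) / 1000
dP_s = 5.7732 * 0.19344 * 0.00066252 / (2*pi*6.1017e-13*172.19) / 1000
dP_s = 1120.8 kPa


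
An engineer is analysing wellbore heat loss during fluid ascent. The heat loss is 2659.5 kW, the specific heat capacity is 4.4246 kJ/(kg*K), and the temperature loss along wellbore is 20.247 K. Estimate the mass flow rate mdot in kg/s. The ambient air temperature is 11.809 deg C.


mdot = Q_loss / (cp * dT)
mdot = 2659.5 / (4.4246 * 20.247)
mdot = 29.687 kg/s


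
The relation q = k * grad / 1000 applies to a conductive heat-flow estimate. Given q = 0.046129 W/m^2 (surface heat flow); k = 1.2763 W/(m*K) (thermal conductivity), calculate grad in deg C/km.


grad = q * 1000 / k
grad = 0.046129 * 1000 / 1.2763
grad = 36.143 deg C/km


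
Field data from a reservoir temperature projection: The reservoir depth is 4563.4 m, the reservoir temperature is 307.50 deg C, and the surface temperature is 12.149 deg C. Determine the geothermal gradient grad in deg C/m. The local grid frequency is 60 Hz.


grad = (T_res - T_surf) / d * 1000
grad = (307.50 - 12.149) / 4563.4 * 1000
grad = 64.72170 deg C/km
Convert: 64.72170 deg C/km * 0.001 = 0.064722 deg C/m
grad = 0.064722 deg C/m


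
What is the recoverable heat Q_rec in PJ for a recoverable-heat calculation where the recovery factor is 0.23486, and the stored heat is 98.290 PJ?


Q_rec = Q_s * RF
Q_rec = 98.290 * 0.23486
Q_rec = 23.084 PJ


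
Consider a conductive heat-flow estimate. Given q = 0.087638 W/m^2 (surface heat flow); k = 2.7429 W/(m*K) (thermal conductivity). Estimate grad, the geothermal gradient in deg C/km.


grad = q * 1000 / k
grad = 0.087638 * 1000 / 2.7429
grad = 31.951 deg C/km


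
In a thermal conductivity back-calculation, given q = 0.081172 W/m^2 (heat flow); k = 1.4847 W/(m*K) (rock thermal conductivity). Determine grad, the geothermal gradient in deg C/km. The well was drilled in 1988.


grad = q / k * 1000
grad = 0.081172 / 1.4847 * 1000
grad = 54.672 deg C/km


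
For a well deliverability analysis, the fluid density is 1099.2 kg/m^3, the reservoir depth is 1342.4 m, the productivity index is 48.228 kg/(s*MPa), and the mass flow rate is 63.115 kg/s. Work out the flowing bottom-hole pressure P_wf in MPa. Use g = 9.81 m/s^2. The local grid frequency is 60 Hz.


Step 1: P_i = rho*g*h/1e6 = 1099.2*9.81*1342.4/1e6 = 14.47530 MPa
Step 2: P_wf = P_i - mdot/PI = 14.47530 - 63.115/48.228 = 13.167 MPa
P_wf = 13.167 MPa


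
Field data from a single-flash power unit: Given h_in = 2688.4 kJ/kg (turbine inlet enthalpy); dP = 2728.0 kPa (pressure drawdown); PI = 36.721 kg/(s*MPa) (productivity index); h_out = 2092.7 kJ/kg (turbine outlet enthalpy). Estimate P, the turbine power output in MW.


Step 1: mdot = PI * dP / 1000 = 36.721 * 2728.0 / 1000 = 100.1749 kg/s
Step 2: P = mdot*(h_in - h_out)/1000 = 100.1749*(2688.4 - 2092.7)/1000 = 59.674 MW
P = 59.674 MW


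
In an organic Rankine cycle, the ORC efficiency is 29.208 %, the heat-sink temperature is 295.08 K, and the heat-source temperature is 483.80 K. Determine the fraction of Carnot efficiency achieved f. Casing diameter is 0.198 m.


f = (eta_orc/100) / (1 - Tc/Th)
f = (29.208/100) / (1 - 295.08/483.80)
f = 0.74877


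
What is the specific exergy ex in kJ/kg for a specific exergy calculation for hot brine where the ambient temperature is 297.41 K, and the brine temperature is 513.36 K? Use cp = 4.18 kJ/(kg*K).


ex = cp * ((T_b - T_0) - T_0 * ln(T_b/T_0))
ex = 4.18 * ((513.36 - 297.41) - 297.41 * ln(513.36/297.41))
ex = 224.07 kJ/kg


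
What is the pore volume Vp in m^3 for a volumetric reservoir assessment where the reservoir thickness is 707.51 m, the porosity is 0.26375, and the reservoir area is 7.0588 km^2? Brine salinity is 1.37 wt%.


Vp = A * 1e6 * hr * phi
Vp = 7.0588 * 1e6 * 707.51 * 0.26375
Vp = 1.3172e+09 m^3


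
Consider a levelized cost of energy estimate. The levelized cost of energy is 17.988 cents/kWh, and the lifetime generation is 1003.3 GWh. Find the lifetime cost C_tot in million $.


C_tot = LCOE / 100 * E_tot
C_tot = 17.988 / 100 * 1003.3
C_tot = 180.47 million $


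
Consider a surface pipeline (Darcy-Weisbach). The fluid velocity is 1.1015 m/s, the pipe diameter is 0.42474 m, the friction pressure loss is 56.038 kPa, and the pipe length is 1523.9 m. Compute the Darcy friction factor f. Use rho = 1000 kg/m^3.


f = dP*1000 / ((L/D)*(rho*vel^2/2))
f = 56.038*1000 / ((1523.9/0.42474)*(1000*1.1015^2/2))
f = 0.025746


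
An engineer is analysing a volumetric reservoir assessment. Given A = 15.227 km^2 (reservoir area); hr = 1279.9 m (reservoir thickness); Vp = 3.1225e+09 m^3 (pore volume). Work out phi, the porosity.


phi = Vp / (A * 1e6 * hr)
phi = 3.1225e+09 / (15.227 * 1e6 * 1279.9)
phi = 0.16022


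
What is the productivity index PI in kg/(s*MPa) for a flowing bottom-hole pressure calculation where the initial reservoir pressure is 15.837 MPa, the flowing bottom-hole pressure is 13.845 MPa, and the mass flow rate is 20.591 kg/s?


PI = mdot / (P_i - P_wf)
PI = 20.591 / (15.837 - 13.845)
PI = 10.337 kg/(s*MPa)


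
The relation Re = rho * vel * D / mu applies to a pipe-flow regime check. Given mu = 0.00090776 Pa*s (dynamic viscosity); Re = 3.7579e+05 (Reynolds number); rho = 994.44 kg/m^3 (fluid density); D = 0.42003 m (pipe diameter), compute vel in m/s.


vel = Re * mu / (rho * D)
vel = 3.7579e+05 * 0.00090776 / (994.44 * 0.42003)
vel = 0.81669 m/s


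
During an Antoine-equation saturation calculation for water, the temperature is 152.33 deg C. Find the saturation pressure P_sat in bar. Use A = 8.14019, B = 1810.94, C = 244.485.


P_sat = 10^(A - B/(C + T)) / 760 * 0.101325
P_sat = 10^(8.14019 - 1810.94/(244.485 + 152.33)) / 760 * 0.101325
P_sat = 0.5028109 MPa
Convert: 0.5028109 MPa * 10.0 = 5.0281 bar
P_sat = 5.0281 bar


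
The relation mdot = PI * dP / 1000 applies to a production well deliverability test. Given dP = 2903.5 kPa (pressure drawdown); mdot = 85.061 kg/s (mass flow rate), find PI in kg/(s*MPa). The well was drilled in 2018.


PI = mdot * 1000 / dP
PI = 85.061 * 1000 / 2903.5
PI = 29.296 kg/(s*MPa)


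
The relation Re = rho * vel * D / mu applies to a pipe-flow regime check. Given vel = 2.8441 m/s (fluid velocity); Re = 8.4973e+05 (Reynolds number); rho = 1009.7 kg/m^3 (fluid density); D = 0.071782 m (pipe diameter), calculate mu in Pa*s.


mu = rho * vel * D / Re
mu = 1009.7 * 2.8441 * 0.071782 / 8.4973e+05
mu = 0.00024259 Pa*s


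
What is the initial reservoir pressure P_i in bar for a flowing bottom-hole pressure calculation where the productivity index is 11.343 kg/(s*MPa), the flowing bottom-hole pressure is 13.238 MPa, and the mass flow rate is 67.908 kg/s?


P_i = P_wf + mdot / PI
P_i = 13.238 + 67.908 / 11.343
P_i = 19.22478 MPa
Convert: 19.22478 MPa * 10.0 = 192.25 bar
P_i = 192.25 bar


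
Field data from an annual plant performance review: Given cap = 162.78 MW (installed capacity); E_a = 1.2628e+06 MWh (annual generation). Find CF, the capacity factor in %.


CF = E_a / (cap * 8760) * 100
CF = 1.2628e+06 / (162.78 * 8760) * 100
CF = 88.558 %


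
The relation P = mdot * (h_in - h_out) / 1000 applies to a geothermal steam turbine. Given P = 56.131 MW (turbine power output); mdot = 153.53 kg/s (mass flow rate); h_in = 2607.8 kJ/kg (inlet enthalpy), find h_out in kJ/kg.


h_out = h_in - P * 1000 / mdot
h_out = 2607.8 - 56.131 * 1000 / 153.53
h_out = 2242.2 kJ/kg


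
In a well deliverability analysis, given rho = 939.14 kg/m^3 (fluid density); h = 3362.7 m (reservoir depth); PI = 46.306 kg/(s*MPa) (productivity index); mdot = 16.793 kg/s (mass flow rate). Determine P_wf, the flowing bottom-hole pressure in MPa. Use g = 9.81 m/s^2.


Step 1: P_i = rho*g*h/1e6 = 939.14*9.81*3362.7/1e6 = 30.98043 MPa
Step 2: P_wf = P_i - mdot/PI = 30.98043 - 16.793/46.306 = 30.618 MPa
P_wf = 30.618 MPa


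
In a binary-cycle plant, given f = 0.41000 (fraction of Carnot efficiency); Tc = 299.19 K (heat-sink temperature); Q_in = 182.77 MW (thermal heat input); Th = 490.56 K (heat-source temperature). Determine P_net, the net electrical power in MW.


Step 1: eta = (1 - Tc/Th)*f = (1 - 299.19/490.56)*0.41 = 0.1599431
Step 2: P_net = eta * Q_in = 0.1599431 * 182.77 = 29.233 MW
P_net = 29.233 MW


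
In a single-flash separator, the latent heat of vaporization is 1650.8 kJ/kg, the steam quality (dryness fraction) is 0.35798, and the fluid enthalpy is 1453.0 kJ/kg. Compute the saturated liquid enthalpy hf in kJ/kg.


hf = h - x * hfg
hf = 1453.0 - 0.35798 * 1650.8
hf = 862.05 kJ/kg


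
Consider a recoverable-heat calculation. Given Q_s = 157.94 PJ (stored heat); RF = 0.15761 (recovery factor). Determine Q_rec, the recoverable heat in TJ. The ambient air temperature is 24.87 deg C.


Q_rec = Q_s * RF
Q_rec = 157.94 * 0.15761
Q_rec = 24.89292 PJ
Convert: 24.89292 PJ * 1000.0 = 24893 TJ
Q_rec = 24893 TJ


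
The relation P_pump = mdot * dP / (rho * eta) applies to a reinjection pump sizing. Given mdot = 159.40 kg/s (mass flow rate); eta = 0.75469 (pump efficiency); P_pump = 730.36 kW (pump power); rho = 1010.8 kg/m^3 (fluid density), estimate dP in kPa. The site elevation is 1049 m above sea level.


dP = P_pump * rho * eta / mdot
dP = 730.36 * 1010.8 * 0.75469 / 159.40
dP = 3495.3 kPa


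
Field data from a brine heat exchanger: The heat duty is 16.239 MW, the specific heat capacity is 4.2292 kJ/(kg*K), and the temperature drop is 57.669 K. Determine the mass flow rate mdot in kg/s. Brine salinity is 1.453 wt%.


mdot = Q * 1000 / (cp * dT)
mdot = 16.239 * 1000 / (4.2292 * 57.669)
mdot = 66.582 kg/s


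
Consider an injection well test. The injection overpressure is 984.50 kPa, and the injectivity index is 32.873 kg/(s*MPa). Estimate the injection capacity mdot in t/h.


mdot = II * dP / 1000
mdot = 32.873 * 984.50 / 1000
mdot = 32.36347 kg/s
Convert: 32.36347 kg/s * 3.6 = 116.51 t/h
mdot = 116.51 t/h


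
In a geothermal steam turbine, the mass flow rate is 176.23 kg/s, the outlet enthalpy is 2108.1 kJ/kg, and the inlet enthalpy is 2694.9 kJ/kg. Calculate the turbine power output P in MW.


P = mdot * (h_in - h_out) / 1000
P = 176.23 * (2694.9 - 2108.1) / 1000
P = 103.41 MW


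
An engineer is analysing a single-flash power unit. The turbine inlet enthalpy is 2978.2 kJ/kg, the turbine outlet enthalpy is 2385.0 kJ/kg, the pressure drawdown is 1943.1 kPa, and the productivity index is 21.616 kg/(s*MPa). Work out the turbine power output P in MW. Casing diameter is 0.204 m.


Step 1: mdot = PI * dP / 1000 = 21.616 * 1943.1 / 1000 = 42.00205 kg/s
Step 2: P = mdot*(h_in - h_out)/1000 = 42.00205*(2978.2 - 2385.0)/1000 = 24.916 MW
P = 24.916 MW


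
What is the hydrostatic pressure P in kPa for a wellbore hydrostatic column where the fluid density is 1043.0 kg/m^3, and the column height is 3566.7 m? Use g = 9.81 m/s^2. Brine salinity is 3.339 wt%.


P = rho * g * h / 1e6
P = 1043.0 * 9.81 * 3566.7 / 1e6
P = 36.49387 MPa
Convert: 36.49387 MPa * 1000.0 = 36494 kPa
P = 36494 kPa


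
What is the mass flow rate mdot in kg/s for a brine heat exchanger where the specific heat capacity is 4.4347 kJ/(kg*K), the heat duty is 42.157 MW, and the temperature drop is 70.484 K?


mdot = Q * 1000 / (cp * dT)
mdot = 42.157 * 1000 / (4.4347 * 70.484)
mdot = 134.87 kg/s


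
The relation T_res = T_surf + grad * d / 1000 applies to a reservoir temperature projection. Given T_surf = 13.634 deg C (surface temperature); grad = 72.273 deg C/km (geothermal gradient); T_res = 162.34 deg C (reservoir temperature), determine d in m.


d = (T_res - T_surf) / grad * 1000
d = (162.34 - 13.634) / 72.273 * 1000
d = 2057.6 m


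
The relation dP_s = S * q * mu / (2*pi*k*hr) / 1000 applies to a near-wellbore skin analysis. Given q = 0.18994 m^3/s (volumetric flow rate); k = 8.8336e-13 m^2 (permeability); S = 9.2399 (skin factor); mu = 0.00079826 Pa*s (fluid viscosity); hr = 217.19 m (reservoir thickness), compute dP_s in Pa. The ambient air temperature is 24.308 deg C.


dP_s = S * q * mu / (2*pi*k*hr) / 1000
dP_s = 9.2399 * 0.18994 * 0.00079826 / (2*pi*8.8336e-13*217.19) / 1000
dP_s = 1162.173 kPa
Convert: 1162.173 kPa * 1000.0 = 1.1622e+06 Pa
dP_s = 1.1622e+06 Pa


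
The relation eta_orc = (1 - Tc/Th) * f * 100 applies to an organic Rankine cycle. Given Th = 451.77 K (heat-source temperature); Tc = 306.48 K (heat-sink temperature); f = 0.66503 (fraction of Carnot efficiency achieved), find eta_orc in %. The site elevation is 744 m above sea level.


eta_orc = (1 - Tc/Th) * f * 100
eta_orc = (1 - 306.48/451.77) * 0.66503 * 100
eta_orc = 21.387 %


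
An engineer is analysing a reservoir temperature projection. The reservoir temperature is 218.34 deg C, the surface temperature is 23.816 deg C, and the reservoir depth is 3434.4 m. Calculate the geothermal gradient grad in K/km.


grad = (T_res - T_surf) / d * 1000
grad = (218.34 - 23.816) / 3434.4 * 1000
grad = 56.63988 deg C/km
Convert: 56.63988 deg C/km * 1.0 = 56.640 K/km
grad = 56.640 K/km


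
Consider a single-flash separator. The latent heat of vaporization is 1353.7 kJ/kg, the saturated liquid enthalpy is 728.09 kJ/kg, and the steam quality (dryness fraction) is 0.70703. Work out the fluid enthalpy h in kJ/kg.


h = hf + x * hfg
h = 728.09 + 0.70703 * 1353.7
h = 1685.2 kJ/kg


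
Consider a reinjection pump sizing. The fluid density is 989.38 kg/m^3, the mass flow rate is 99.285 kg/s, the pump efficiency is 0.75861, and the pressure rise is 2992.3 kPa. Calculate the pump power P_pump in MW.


P_pump = mdot * dP / (rho * eta)
P_pump = 99.285 * 2992.3 / (989.38 * 0.75861)
P_pump = 395.8285 kW
Convert: 395.8285 kW * 0.001 = 0.39583 MW
P_pump = 0.39583 MW


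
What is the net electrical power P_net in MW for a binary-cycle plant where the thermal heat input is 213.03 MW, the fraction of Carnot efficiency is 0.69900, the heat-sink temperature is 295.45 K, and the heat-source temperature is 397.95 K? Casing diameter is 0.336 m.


Step 1: eta = (1 - Tc/Th)*f = (1 - 295.45/397.95)*0.699 = 0.1800415
Step 2: P_net = eta * Q_in = 0.1800415 * 213.03 = 38.354 MW
P_net = 38.354 MW


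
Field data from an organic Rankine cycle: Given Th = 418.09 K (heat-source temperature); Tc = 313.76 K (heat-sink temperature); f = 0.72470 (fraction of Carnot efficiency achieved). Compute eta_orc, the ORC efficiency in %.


eta_orc = (1 - Tc/Th) * f * 100
eta_orc = (1 - 313.76/418.09) * 0.72470 * 100
eta_orc = 18.084 %


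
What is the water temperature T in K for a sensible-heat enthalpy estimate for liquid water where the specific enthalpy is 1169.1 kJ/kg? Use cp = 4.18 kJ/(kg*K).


T = h / cp
T = 1169.1 / 4.18
T = 279.6890 deg C
Convert to K: 279.6890 + 273.15 = 552.84 K
T = 552.84 K


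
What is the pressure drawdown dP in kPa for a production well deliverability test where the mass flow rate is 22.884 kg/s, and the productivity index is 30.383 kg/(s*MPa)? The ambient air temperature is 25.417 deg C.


dP = mdot * 1000 / PI
dP = 22.884 * 1000 / 30.383
dP = 753.18 kPa


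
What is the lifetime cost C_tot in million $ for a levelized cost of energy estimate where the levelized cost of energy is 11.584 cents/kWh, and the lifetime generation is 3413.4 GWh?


C_tot = LCOE / 100 * E_tot
C_tot = 11.584 / 100 * 3413.4
C_tot = 395.41 million $


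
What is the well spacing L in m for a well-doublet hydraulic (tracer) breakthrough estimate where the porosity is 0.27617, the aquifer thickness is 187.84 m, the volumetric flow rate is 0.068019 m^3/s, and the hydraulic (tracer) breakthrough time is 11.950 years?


L = sqrt(t_bt*365.25*86400*3*Qv / (pi*hr*phi))
L = sqrt(11.950*365.25*86400*3*0.068019 / (pi*187.84*0.27617))
L = 687.15 m


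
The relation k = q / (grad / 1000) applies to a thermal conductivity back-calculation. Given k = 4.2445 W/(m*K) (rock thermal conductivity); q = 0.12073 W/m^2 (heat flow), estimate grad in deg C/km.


grad = q / k * 1000
grad = 0.12073 / 4.2445 * 1000
grad = 28.444 deg C/km


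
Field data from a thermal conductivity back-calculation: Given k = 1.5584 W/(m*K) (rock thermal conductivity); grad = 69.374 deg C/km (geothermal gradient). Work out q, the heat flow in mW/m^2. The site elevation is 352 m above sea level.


q = k * grad / 1000
q = 1.5584 * 69.374 / 1000
q = 0.1081124 W/m^2
Convert: 0.1081124 W/m^2 * 1000.0 = 108.11 mW/m^2
q = 108.11 mW/m^2


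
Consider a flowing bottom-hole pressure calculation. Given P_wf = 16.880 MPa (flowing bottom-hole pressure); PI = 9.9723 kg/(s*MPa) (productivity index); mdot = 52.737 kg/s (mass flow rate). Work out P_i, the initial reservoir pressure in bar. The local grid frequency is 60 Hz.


P_i = P_wf + mdot / PI
P_i = 16.880 + 52.737 / 9.9723
P_i = 22.16835 MPa
Convert: 22.16835 MPa * 10.0 = 221.68 bar
P_i = 221.68 bar


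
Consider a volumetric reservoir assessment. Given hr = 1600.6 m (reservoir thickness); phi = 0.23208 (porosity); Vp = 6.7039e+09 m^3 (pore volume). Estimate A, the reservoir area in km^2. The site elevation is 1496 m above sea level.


A = Vp / (1e6 * hr * phi)
A = 6.7039e+09 / (1e6 * 1600.6 * 0.23208)
A = 18.047 km^2


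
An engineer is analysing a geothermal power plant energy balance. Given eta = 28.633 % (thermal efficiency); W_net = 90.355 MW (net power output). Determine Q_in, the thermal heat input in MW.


Q_in = W_net / (eta / 100)
Q_in = 90.355 / (28.633 / 100)
Q_in = 315.56 MW


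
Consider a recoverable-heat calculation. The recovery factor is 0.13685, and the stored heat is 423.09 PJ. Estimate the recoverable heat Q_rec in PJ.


Q_rec = Q_s * RF
Q_rec = 423.09 * 0.13685
Q_rec = 57.900 PJ


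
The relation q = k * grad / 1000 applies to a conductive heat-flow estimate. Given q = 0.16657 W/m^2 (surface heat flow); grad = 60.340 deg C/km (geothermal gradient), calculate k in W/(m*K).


k = q * 1000 / grad
k = 0.16657 * 1000 / 60.340
k = 2.7605 W/(m*K)


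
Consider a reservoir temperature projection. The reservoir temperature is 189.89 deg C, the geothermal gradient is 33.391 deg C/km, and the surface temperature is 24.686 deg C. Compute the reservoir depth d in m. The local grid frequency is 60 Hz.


d = (T_res - T_surf) / grad * 1000
d = (189.89 - 24.686) / 33.391 * 1000
d = 4947.6 m


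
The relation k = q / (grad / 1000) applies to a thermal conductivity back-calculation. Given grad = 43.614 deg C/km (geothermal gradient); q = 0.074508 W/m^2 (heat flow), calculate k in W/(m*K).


k = q / (grad / 1000)
k = 0.074508 / (43.614 / 1000)
k = 1.7084 W/(m*K)


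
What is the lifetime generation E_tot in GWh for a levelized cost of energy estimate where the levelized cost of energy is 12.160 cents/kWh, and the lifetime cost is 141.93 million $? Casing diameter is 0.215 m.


E_tot = C_tot / LCOE * 100
E_tot = 141.93 / 12.160 * 100
E_tot = 1167.2 GWh


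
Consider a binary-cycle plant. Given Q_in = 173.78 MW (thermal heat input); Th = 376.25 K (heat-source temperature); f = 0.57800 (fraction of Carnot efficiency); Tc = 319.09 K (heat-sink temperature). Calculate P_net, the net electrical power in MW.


Step 1: eta = (1 - Tc/Th)*f = (1 - 319.09/376.25)*0.578 = 0.08780991
Step 2: P_net = eta * Q_in = 0.08780991 * 173.78 = 15.260 MW
P_net = 15.260 MW


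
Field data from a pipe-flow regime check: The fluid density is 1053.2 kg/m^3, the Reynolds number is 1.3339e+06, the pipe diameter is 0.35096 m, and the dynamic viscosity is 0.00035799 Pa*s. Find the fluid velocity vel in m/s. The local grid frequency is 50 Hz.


vel = Re * mu / (rho * D)
vel = 1.3339e+06 * 0.00035799 / (1053.2 * 0.35096)
vel = 1.2919 m/s


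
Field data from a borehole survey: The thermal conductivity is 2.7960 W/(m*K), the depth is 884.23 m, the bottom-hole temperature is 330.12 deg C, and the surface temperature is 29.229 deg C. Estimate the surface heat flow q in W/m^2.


Step 1: grad = (T_d - T_surf)/d * 1000 = (330.12 - 29.229)/884.23 * 1000 = 340.2859 deg C/km
Step 2: q = k * grad / 1000 = 2.796 * 340.2859 / 1000 = 0.95144 W/m^2
q = 0.95144 W/m^2


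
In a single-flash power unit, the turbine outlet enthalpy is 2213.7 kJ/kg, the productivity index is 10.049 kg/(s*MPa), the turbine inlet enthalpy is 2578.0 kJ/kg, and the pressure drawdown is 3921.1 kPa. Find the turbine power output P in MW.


Step 1: mdot = PI * dP / 1000 = 10.049 * 3921.1 / 1000 = 39.40313 kg/s
Step 2: P = mdot*(h_in - h_out)/1000 = 39.40313*(2578.0 - 2213.7)/1000 = 14.355 MW
P = 14.355 MW


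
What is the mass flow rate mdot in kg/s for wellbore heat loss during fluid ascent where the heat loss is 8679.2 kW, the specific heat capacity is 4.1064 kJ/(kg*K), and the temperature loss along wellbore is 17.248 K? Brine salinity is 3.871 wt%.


mdot = Q_loss / (cp * dT)
mdot = 8679.2 / (4.1064 * 17.248)
mdot = 122.54 kg/s


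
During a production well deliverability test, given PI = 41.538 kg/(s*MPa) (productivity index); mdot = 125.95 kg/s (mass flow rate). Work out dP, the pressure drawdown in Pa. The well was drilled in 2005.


dP = mdot * 1000 / PI
dP = 125.95 * 1000 / 41.538
dP = 3032.163 kPa
Convert: 3032.163 kPa * 1000.0 = 3.0322e+06 Pa
dP = 3.0322e+06 Pa


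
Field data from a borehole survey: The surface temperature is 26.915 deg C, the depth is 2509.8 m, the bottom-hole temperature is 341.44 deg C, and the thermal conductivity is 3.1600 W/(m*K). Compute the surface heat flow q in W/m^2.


Step 1: grad = (T_d - T_surf)/d * 1000 = (341.44 - 26.915)/2509.8 * 1000 = 125.3188 deg C/km
Step 2: q = k * grad / 1000 = 3.16 * 125.3188 / 1000 = 0.39601 W/m^2
q = 0.39601 W/m^2


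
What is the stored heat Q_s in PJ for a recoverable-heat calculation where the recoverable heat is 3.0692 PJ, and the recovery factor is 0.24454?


Q_s = Q_rec / RF
Q_s = 3.0692 / 0.24454
Q_s = 12.551 PJ


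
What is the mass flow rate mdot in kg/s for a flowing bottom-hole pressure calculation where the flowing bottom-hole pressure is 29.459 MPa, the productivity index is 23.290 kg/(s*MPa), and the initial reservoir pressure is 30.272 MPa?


mdot = (P_i - P_wf) * PI
mdot = (30.272 - 29.459) * 23.290
mdot = 18.935 kg/s


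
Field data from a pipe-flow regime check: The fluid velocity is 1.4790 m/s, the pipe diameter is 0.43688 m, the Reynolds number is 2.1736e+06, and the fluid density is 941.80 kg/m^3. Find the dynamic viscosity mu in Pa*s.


mu = rho * vel * D / Re
mu = 941.80 * 1.4790 * 0.43688 / 2.1736e+06
mu = 0.00027997 Pa*s


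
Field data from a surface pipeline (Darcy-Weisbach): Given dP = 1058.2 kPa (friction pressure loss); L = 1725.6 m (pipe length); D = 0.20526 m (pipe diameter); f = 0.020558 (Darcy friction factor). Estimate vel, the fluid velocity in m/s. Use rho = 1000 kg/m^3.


vel = sqrt(dP*1000*2*D / (f*L*rho))
vel = sqrt(1058.2*1000*2*0.20526 / (0.020558*1725.6*1000))
vel = 3.4994 m/s


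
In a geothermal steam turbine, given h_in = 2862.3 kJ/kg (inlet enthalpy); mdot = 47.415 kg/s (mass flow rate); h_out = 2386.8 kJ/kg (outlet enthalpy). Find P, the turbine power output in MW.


P = mdot * (h_in - h_out) / 1000
P = 47.415 * (2862.3 - 2386.8) / 1000
P = 22.546 MW


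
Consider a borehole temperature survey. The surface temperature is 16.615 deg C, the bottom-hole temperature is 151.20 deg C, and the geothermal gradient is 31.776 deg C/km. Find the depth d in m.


d = (T_d - T_surf) / grad * 1000
d = (151.20 - 16.615) / 31.776 * 1000
d = 4235.4 m


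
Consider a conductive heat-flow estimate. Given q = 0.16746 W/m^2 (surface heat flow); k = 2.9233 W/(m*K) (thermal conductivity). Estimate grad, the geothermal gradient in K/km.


grad = q * 1000 / k
grad = 0.16746 * 1000 / 2.9233
grad = 57.28458 deg C/km
Convert: 57.28458 deg C/km * 1.0 = 57.285 K/km
grad = 57.285 K/km


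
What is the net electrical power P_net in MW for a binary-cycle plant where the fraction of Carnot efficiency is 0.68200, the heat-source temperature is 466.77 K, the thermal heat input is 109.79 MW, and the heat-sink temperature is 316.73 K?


Step 1: eta = (1 - Tc/Th)*f = (1 - 316.73/466.77)*0.682 = 0.2192242
Step 2: P_net = eta * Q_in = 0.2192242 * 109.79 = 24.069 MW
P_net = 24.069 MW


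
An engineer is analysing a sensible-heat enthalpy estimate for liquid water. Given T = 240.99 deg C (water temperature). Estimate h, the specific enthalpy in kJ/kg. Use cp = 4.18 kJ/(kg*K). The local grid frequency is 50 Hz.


h = cp * T
h = 4.18 * 240.99
h = 1007.3 kJ/kg


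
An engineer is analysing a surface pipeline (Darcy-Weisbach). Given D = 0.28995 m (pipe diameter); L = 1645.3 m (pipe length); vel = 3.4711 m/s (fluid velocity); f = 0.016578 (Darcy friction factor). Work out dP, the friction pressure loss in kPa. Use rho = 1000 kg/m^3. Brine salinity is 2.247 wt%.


dP = f * (L/D) * (rho*vel^2/2) / 1000
dP = 0.016578 * (1645.3/0.28995) * (1000*3.4711^2/2) / 1000
dP = 566.71 kPa


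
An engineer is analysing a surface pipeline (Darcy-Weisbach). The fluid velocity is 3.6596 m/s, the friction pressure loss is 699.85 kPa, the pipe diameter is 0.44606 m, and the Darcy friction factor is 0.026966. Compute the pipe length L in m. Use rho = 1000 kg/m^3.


L = dP*1000*D / (f*rho*vel^2/2)
L = 699.85*1000*0.44606 / (0.026966*1000*3.6596^2/2)
L = 1728.8 m


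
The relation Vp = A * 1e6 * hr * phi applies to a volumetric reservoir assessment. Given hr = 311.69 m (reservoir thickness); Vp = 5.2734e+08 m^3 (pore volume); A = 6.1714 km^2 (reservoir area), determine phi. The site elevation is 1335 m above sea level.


phi = Vp / (A * 1e6 * hr)
phi = 5.2734e+08 / (6.1714 * 1e6 * 311.69)
phi = 0.27415


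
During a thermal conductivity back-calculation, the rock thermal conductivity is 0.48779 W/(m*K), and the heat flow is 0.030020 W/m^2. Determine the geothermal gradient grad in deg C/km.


grad = q / k * 1000
grad = 0.030020 / 0.48779 * 1000
grad = 61.543 deg C/km


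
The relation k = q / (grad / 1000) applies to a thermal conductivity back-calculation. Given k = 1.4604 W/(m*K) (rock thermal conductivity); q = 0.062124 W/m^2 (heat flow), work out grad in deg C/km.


grad = q / k * 1000
grad = 0.062124 / 1.4604 * 1000
grad = 42.539 deg C/km


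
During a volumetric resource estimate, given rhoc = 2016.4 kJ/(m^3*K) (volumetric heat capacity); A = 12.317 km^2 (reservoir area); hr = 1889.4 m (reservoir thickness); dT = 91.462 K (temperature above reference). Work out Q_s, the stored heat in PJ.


Step 1: Vr = A*1e6*hr = 12.317*1e6*1889.4 = 2.327174e+10 m^3
Step 2: Q_s = Vr*rhoc*dT/1e12 = 2.327174e+10*2016.4*91.462/1e12 = 4291.9 PJ
Q_s = 4291.9 PJ


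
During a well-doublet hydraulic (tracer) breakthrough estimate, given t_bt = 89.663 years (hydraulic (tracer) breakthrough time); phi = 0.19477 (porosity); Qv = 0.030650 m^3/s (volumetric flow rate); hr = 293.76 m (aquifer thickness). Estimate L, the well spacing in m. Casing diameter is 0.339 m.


L = sqrt(t_bt*365.25*86400*3*Qv / (pi*hr*phi))
L = sqrt(89.663*365.25*86400*3*0.030650 / (pi*293.76*0.19477))
L = 1203.1 m


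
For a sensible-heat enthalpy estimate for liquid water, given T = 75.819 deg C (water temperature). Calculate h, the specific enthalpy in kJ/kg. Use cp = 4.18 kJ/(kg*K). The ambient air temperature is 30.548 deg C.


h = cp * T
h = 4.18 * 75.819
h = 316.92 kJ/kg


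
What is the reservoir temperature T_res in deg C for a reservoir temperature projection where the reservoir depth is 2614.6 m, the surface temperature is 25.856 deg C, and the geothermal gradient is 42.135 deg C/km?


T_res = T_surf + grad * d / 1000
T_res = 25.856 + 42.135 * 2614.6 / 1000
T_res = 136.02 deg C


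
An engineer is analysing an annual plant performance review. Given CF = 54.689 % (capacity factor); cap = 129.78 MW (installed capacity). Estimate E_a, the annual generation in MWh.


E_a = CF / 100 * cap * 8760
E_a = 54.689 / 100 * 129.78 * 8760
E_a = 6.2174e+05 MWh


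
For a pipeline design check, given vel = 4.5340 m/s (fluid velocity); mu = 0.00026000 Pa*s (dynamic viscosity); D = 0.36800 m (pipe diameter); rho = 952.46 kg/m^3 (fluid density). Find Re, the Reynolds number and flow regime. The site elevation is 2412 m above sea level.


Step 1: Re = rho*vel*D/mu = 952.46*4.534*0.368/0.00026 = 6.1123e+06
Step 2: Re = 6.1123e+06 > 4000, so flow is turbulent.
Re = 6.1123e+06 (turbulent)


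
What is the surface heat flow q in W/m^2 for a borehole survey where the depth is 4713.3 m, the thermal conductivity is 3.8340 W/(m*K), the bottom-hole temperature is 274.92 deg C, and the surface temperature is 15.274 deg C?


Step 1: grad = (T_d - T_surf)/d * 1000 = (274.92 - 15.274)/4713.3 * 1000 = 55.08794 deg C/km
Step 2: q = k * grad / 1000 = 3.834 * 55.08794 / 1000 = 0.21121 W/m^2
q = 0.21121 W/m^2


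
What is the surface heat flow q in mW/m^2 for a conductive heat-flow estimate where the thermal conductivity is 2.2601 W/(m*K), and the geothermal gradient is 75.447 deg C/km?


q = k * grad / 1000
q = 2.2601 * 75.447 / 1000
q = 0.1705178 W/m^2
Convert: 0.1705178 W/m^2 * 1000.0 = 170.52 mW/m^2
q = 170.52 mW/m^2


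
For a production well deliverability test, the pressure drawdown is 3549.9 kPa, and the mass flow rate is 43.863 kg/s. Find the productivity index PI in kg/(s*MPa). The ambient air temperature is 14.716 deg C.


PI = mdot * 1000 / dP
PI = 43.863 * 1000 / 3549.9
PI = 12.356 kg/(s*MPa)


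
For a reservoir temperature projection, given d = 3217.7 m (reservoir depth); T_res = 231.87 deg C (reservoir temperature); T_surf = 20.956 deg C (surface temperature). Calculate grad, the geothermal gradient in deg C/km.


grad = (T_res - T_surf) / d * 1000
grad = (231.87 - 20.956) / 3217.7 * 1000
grad = 65.548 deg C/km


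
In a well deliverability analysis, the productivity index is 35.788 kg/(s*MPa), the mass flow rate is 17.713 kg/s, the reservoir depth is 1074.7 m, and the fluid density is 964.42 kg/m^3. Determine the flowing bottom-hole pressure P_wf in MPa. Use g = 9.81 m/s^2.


Step 1: P_i = rho*g*h/1e6 = 964.42*9.81*1074.7/1e6 = 10.16769 MPa
Step 2: P_wf = P_i - mdot/PI = 10.16769 - 17.713/35.788 = 9.6727 MPa
P_wf = 9.6727 MPa


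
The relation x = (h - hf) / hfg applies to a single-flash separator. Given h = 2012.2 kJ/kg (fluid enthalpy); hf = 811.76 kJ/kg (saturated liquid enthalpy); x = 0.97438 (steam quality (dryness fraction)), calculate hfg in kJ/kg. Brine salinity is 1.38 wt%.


hfg = (h - hf) / x
hfg = (2012.2 - 811.76) / 0.97438
hfg = 1232.0 kJ/kg


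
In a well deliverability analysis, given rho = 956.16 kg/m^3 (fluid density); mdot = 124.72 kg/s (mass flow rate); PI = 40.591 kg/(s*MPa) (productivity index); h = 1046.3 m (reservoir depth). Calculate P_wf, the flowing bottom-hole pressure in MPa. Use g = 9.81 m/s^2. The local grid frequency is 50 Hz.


Step 1: P_i = rho*g*h/1e6 = 956.16*9.81*1046.3/1e6 = 9.814220 MPa
Step 2: P_wf = P_i - mdot/PI = 9.814220 - 124.72/40.591 = 6.7416 MPa
P_wf = 6.7416 MPa


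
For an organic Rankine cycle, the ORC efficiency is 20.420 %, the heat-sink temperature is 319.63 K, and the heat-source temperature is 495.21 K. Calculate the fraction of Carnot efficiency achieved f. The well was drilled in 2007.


f = (eta_orc/100) / (1 - Tc/Th)
f = (20.420/100) / (1 - 319.63/495.21)
f = 0.57593


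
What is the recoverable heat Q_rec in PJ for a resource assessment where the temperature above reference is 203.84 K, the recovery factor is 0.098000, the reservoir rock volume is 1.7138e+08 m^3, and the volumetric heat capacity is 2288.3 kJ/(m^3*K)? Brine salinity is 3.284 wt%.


Step 1: Q_s = Vr*rhoc*dT/1e12 = 1.7138e+08*2288.3*203.84/1e12 = 79.93970 PJ
Step 2: Q_rec = Q_s * RF = 79.93970 * 0.098 = 7.8341 PJ
Q_rec = 7.8341 PJ


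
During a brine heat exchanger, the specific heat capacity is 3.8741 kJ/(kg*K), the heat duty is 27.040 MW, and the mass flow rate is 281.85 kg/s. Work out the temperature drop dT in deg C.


dT = Q * 1000 / (mdot * cp)
dT = 27.040 * 1000 / (281.85 * 3.8741)
dT = 24.76383 K
Convert (temperature difference, 1 K = 1 deg C): 24.76383 K = 24.76383 deg C
dT = 24.764 deg C


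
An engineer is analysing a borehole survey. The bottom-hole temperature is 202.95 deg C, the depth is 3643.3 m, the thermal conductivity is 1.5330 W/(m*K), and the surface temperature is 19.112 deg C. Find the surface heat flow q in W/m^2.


Step 1: grad = (T_d - T_surf)/d * 1000 = (202.95 - 19.112)/3643.3 * 1000 = 50.45920 deg C/km
Step 2: q = k * grad / 1000 = 1.533 * 50.45920 / 1000 = 0.077354 W/m^2
q = 0.077354 W/m^2


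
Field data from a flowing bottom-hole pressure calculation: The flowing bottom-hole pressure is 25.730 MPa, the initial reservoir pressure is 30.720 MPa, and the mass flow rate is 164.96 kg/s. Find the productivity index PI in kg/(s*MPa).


PI = mdot / (P_i - P_wf)
PI = 164.96 / (30.720 - 25.730)
PI = 33.058 kg/(s*MPa)


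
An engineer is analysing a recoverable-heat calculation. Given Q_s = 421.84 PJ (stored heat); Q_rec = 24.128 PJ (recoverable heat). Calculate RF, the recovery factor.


RF = Q_rec / Q_s
RF = 24.128 / 421.84
RF = 0.057197


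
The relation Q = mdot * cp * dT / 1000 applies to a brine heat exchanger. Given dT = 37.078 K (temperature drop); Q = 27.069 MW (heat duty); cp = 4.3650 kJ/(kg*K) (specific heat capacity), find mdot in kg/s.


mdot = Q * 1000 / (cp * dT)
mdot = 27.069 * 1000 / (4.3650 * 37.078)
mdot = 167.25 kg/s


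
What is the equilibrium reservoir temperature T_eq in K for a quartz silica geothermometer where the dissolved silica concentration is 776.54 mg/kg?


T_eq = 1309 / (5.19 - log10(SiO2)) - 273.15
T_eq = 1309 / (5.19 - log10(776.54)) - 273.15
T_eq = 296.0210 deg C
Convert to K: 296.0210 + 273.15 = 569.17 K
T_eq = 569.17 K


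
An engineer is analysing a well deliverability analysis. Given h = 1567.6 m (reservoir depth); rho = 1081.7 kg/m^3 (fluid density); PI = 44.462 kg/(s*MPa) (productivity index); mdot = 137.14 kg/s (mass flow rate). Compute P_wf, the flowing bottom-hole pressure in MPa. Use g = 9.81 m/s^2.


Step 1: P_i = rho*g*h/1e6 = 1081.7*9.81*1567.6/1e6 = 16.63455 MPa
Step 2: P_wf = P_i - mdot/PI = 16.63455 - 137.14/44.462 = 13.550 MPa
P_wf = 13.550 MPa


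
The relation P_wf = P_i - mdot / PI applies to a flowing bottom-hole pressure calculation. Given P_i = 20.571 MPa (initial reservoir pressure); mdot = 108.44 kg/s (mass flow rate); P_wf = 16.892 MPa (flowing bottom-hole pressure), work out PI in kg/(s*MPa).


PI = mdot / (P_i - P_wf)
PI = 108.44 / (20.571 - 16.892)
PI = 29.475 kg/(s*MPa)


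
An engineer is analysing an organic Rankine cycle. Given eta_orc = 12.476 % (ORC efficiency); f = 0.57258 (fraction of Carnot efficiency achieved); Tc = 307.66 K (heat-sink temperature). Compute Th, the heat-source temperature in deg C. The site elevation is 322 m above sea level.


Th = Tc / (1 - (eta_orc/100)/f)
Th = 307.66 / (1 - (12.476/100)/0.57258)
Th = 393.3723 K
Convert to deg C: 393.3723 - 273.15 = 120.22 deg C
Th = 120.22 deg C


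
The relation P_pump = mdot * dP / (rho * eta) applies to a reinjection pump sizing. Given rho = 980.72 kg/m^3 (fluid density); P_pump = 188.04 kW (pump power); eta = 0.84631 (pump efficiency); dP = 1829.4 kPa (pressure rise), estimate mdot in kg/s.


mdot = P_pump * rho * eta / dP
mdot = 188.04 * 980.72 * 0.84631 / 1829.4
mdot = 85.313 kg/s


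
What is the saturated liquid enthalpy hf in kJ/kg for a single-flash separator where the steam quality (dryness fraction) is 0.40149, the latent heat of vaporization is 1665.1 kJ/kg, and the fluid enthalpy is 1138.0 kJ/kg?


hf = h - x * hfg
hf = 1138.0 - 0.40149 * 1665.1
hf = 469.48 kJ/kg


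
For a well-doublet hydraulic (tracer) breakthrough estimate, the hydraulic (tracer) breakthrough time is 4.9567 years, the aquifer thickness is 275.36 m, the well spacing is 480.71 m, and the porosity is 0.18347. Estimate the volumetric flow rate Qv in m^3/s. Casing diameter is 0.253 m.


Qv = pi*hr*phi*L^2 / (3*t_bt*365.25*86400)
Qv = pi*275.36*0.18347*480.71^2 / (3*4.9567*365.25*86400)
Qv = 0.078156 m^3/s


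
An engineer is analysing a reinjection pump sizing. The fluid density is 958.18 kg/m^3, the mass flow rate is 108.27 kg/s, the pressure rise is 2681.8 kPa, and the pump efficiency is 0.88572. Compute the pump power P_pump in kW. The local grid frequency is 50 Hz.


P_pump = mdot * dP / (rho * eta)
P_pump = 108.27 * 2681.8 / (958.18 * 0.88572)
P_pump = 342.13 kW
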